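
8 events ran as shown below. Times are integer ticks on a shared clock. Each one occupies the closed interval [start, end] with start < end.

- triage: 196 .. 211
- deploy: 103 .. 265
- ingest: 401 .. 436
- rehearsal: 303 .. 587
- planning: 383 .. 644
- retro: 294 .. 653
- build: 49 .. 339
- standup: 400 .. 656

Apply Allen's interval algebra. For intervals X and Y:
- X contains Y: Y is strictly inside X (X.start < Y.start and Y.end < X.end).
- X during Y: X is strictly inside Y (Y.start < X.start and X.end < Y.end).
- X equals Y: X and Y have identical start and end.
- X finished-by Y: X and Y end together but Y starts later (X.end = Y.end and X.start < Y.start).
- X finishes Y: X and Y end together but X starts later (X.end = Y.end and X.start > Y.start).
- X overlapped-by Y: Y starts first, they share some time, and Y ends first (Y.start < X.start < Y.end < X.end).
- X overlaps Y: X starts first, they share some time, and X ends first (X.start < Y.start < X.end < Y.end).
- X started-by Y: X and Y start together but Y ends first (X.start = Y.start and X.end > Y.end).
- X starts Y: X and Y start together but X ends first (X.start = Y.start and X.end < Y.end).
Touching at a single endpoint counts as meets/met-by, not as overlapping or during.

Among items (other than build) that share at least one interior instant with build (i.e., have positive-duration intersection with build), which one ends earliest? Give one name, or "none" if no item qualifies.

Target build = [49, 339].
deploy [103, 265] → during → candidate.
ingest [401, 436] → after → excluded.
planning [383, 644] → after → excluded.
rehearsal [303, 587] → overlapped-by → candidate.
retro [294, 653] → overlapped-by → candidate.
standup [400, 656] → after → excluded.
triage [196, 211] → during → candidate.
Among candidates, earliest end is 211 → triage.

triage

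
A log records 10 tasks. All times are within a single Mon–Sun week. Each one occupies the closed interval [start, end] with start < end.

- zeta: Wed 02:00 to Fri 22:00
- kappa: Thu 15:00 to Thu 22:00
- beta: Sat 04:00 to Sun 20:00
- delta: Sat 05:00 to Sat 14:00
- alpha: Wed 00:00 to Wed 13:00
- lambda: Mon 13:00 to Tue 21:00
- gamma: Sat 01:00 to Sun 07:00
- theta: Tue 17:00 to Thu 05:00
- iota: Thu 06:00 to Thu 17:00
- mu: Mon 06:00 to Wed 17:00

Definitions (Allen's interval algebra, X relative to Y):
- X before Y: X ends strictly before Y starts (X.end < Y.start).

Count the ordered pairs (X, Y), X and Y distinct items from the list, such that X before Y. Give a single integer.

31

Checking all 90 ordered pairs for relation 'before'; matching pairs in alphabetical order:
(alpha, beta): alpha before beta ✓
(alpha, delta): alpha before delta ✓
(alpha, gamma): alpha before gamma ✓
(alpha, iota): alpha before iota ✓
(alpha, kappa): alpha before kappa ✓
(iota, beta): iota before beta ✓
(iota, delta): iota before delta ✓
(iota, gamma): iota before gamma ✓
(kappa, beta): kappa before beta ✓
(kappa, delta): kappa before delta ✓
(kappa, gamma): kappa before gamma ✓
(lambda, alpha): lambda before alpha ✓
(lambda, beta): lambda before beta ✓
(lambda, delta): lambda before delta ✓
(lambda, gamma): lambda before gamma ✓
(lambda, iota): lambda before iota ✓
(lambda, kappa): lambda before kappa ✓
(lambda, zeta): lambda before zeta ✓
(mu, beta): mu before beta ✓
(mu, delta): mu before delta ✓
(mu, gamma): mu before gamma ✓
(mu, iota): mu before iota ✓
(mu, kappa): mu before kappa ✓
(theta, beta): theta before beta ✓
... plus 7 further pairs not listed.
Count: 31.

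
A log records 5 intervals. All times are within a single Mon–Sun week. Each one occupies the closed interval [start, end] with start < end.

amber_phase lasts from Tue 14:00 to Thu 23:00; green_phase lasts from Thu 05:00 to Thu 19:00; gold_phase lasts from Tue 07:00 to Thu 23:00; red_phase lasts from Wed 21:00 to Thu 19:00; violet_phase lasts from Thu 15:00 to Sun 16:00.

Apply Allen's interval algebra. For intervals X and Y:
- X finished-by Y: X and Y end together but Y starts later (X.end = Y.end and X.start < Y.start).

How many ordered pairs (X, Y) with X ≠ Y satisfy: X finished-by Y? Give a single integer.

Checking all 20 ordered pairs for relation 'finished-by'; matching pairs in alphabetical order:
(gold_phase, amber_phase): gold_phase finished-by amber_phase ✓
(red_phase, green_phase): red_phase finished-by green_phase ✓
Count: 2.

2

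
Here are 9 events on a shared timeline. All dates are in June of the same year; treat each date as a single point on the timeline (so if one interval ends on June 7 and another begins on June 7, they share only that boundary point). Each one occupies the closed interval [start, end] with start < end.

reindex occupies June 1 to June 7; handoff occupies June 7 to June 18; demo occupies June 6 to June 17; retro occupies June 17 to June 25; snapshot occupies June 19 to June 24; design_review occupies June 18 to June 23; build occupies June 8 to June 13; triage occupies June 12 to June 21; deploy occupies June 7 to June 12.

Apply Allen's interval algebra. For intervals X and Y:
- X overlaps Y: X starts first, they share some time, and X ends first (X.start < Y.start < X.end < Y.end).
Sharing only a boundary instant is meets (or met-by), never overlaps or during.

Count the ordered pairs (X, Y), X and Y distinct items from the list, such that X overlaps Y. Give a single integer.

Checking all 72 ordered pairs for relation 'overlaps'; matching pairs in alphabetical order:
(build, triage): build overlaps triage ✓
(demo, handoff): demo overlaps handoff ✓
(demo, triage): demo overlaps triage ✓
(deploy, build): deploy overlaps build ✓
(design_review, snapshot): design_review overlaps snapshot ✓
(handoff, retro): handoff overlaps retro ✓
(handoff, triage): handoff overlaps triage ✓
(reindex, demo): reindex overlaps demo ✓
(triage, design_review): triage overlaps design_review ✓
(triage, retro): triage overlaps retro ✓
(triage, snapshot): triage overlaps snapshot ✓
Count: 11.

11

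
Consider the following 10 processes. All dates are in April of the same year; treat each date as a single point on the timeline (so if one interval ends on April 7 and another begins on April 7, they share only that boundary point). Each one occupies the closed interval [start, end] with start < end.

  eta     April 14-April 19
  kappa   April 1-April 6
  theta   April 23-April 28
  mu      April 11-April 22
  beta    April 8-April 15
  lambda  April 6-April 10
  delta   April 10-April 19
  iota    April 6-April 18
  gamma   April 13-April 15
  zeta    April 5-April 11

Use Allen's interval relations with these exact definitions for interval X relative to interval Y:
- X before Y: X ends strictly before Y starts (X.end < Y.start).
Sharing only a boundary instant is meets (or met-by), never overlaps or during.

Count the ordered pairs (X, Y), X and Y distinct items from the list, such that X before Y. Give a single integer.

Checking all 90 ordered pairs for relation 'before'; matching pairs in alphabetical order:
(beta, theta): beta before theta ✓
(delta, theta): delta before theta ✓
(eta, theta): eta before theta ✓
(gamma, theta): gamma before theta ✓
(iota, theta): iota before theta ✓
(kappa, beta): kappa before beta ✓
(kappa, delta): kappa before delta ✓
(kappa, eta): kappa before eta ✓
(kappa, gamma): kappa before gamma ✓
(kappa, mu): kappa before mu ✓
(kappa, theta): kappa before theta ✓
(lambda, eta): lambda before eta ✓
(lambda, gamma): lambda before gamma ✓
(lambda, mu): lambda before mu ✓
(lambda, theta): lambda before theta ✓
(mu, theta): mu before theta ✓
(zeta, eta): zeta before eta ✓
(zeta, gamma): zeta before gamma ✓
(zeta, theta): zeta before theta ✓
Count: 19.

19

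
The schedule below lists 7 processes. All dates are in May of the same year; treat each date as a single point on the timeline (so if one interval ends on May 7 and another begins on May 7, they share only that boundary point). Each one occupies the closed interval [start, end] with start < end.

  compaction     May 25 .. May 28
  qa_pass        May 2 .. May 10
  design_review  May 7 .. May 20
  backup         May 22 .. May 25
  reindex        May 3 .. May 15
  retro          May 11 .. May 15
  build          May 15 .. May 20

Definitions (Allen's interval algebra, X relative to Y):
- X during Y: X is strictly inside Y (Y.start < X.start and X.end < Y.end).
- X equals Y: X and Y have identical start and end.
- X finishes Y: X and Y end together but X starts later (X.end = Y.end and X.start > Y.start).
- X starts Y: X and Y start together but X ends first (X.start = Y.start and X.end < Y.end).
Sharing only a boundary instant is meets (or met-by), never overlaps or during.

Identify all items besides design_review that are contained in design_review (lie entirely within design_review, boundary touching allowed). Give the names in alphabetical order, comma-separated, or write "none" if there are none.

build, retro

Target design_review = [May 7, May 20].
backup [May 22, May 25] → after → no.
build [May 15, May 20] → finishes → yes.
compaction [May 25, May 28] → after → no.
qa_pass [May 2, May 10] → overlaps → no.
reindex [May 3, May 15] → overlaps → no.
retro [May 11, May 15] → during → yes.
Result: build, retro.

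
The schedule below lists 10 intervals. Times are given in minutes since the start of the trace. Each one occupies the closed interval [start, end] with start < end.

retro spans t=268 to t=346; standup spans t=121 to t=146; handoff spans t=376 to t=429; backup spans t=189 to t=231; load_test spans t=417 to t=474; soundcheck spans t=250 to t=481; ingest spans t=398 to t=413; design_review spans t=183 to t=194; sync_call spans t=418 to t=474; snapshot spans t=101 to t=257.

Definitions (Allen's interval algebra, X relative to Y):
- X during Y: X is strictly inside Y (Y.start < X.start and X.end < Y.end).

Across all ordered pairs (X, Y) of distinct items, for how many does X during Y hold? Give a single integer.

9

Checking all 90 ordered pairs for relation 'during'; matching pairs in alphabetical order:
(backup, snapshot): backup during snapshot ✓
(design_review, snapshot): design_review during snapshot ✓
(handoff, soundcheck): handoff during soundcheck ✓
(ingest, handoff): ingest during handoff ✓
(ingest, soundcheck): ingest during soundcheck ✓
(load_test, soundcheck): load_test during soundcheck ✓
(retro, soundcheck): retro during soundcheck ✓
(standup, snapshot): standup during snapshot ✓
(sync_call, soundcheck): sync_call during soundcheck ✓
Count: 9.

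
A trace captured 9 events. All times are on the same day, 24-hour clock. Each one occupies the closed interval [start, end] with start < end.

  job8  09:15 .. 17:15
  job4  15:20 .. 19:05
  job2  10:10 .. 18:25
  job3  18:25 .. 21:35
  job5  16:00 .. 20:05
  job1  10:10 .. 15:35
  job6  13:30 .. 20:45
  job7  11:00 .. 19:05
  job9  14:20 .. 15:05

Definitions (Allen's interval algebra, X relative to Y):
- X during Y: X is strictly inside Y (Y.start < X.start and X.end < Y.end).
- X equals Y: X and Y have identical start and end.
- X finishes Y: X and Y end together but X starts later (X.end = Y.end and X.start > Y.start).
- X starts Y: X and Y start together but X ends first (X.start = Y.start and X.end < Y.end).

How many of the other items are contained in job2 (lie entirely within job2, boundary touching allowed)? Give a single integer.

Target job2 = [10:10, 18:25].
job1 [10:10, 15:35] → starts → counts.
job3 [18:25, 21:35] → met-by → no.
job4 [15:20, 19:05] → overlapped-by → no.
job5 [16:00, 20:05] → overlapped-by → no.
job6 [13:30, 20:45] → overlapped-by → no.
job7 [11:00, 19:05] → overlapped-by → no.
job8 [09:15, 17:15] → overlaps → no.
job9 [14:20, 15:05] → during → counts.
Total: 2.

2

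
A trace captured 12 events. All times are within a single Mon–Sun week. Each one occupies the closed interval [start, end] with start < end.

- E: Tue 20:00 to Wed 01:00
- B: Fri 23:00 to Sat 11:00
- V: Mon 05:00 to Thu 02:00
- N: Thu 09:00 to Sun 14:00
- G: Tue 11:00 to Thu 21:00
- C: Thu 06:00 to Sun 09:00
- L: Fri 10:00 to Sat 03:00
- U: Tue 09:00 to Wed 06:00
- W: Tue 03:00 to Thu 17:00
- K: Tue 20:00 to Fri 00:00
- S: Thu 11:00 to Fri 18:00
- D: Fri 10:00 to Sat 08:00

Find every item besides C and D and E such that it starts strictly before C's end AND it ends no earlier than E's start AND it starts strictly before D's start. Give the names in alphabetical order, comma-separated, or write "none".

Conditions: its start is strictly before C's end (X.start < Sun 09:00) AND its end is no earlier than E's start (X.end >= Tue 20:00) AND its start is strictly before D's start (X.start < Fri 10:00).
B: start Fri 23:00 < Sun 09:00? ✓; end Sat 11:00 >= Tue 20:00? ✓; start Fri 23:00 < Fri 10:00? ✗ → no.
G: start Tue 11:00 < Sun 09:00? ✓; end Thu 21:00 >= Tue 20:00? ✓; start Tue 11:00 < Fri 10:00? ✓ → yes.
K: start Tue 20:00 < Sun 09:00? ✓; end Fri 00:00 >= Tue 20:00? ✓; start Tue 20:00 < Fri 10:00? ✓ → yes.
L: start Fri 10:00 < Sun 09:00? ✓; end Sat 03:00 >= Tue 20:00? ✓; start Fri 10:00 < Fri 10:00? ✗ → no.
N: start Thu 09:00 < Sun 09:00? ✓; end Sun 14:00 >= Tue 20:00? ✓; start Thu 09:00 < Fri 10:00? ✓ → yes.
S: start Thu 11:00 < Sun 09:00? ✓; end Fri 18:00 >= Tue 20:00? ✓; start Thu 11:00 < Fri 10:00? ✓ → yes.
U: start Tue 09:00 < Sun 09:00? ✓; end Wed 06:00 >= Tue 20:00? ✓; start Tue 09:00 < Fri 10:00? ✓ → yes.
V: start Mon 05:00 < Sun 09:00? ✓; end Thu 02:00 >= Tue 20:00? ✓; start Mon 05:00 < Fri 10:00? ✓ → yes.
W: start Tue 03:00 < Sun 09:00? ✓; end Thu 17:00 >= Tue 20:00? ✓; start Tue 03:00 < Fri 10:00? ✓ → yes.
Result: G, K, N, S, U, V, W.

G, K, N, S, U, V, W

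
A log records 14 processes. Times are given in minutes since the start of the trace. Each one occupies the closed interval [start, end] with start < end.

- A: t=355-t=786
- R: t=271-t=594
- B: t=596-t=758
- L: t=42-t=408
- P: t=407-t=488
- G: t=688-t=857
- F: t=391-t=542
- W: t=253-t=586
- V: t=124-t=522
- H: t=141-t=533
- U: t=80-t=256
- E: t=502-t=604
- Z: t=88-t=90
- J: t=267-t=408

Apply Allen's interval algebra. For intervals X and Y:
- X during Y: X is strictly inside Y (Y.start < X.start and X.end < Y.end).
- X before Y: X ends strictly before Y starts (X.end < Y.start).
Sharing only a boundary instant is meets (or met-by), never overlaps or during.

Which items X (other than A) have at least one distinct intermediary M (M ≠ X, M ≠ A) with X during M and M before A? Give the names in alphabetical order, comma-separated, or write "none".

Target A = [t=355, t=786].
Intermediaries M with M before A: U, Z.
Via U — items with X during U: Z.
Via Z — items with X during Z: none.
Union: Z.

Z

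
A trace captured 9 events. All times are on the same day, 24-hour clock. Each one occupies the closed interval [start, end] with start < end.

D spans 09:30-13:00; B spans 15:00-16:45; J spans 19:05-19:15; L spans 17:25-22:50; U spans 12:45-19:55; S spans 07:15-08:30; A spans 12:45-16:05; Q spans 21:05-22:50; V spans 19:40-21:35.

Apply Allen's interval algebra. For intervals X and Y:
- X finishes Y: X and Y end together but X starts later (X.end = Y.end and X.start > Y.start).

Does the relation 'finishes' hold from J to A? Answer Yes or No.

No

J = [19:05, 19:15], A = [12:45, 16:05].
Actual relation of J to A: after.
Asked whether 'finishes' holds → No.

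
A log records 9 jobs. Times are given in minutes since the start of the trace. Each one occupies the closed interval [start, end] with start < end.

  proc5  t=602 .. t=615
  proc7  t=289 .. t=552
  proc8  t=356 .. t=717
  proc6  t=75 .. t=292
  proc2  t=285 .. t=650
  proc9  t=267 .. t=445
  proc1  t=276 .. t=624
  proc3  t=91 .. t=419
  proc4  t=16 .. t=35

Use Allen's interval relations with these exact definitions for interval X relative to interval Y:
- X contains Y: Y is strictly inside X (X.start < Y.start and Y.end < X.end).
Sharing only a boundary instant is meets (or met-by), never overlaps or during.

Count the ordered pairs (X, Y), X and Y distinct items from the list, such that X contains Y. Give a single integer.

5

Checking all 72 ordered pairs for relation 'contains'; matching pairs in alphabetical order:
(proc1, proc5): proc1 contains proc5 ✓
(proc1, proc7): proc1 contains proc7 ✓
(proc2, proc5): proc2 contains proc5 ✓
(proc2, proc7): proc2 contains proc7 ✓
(proc8, proc5): proc8 contains proc5 ✓
Count: 5.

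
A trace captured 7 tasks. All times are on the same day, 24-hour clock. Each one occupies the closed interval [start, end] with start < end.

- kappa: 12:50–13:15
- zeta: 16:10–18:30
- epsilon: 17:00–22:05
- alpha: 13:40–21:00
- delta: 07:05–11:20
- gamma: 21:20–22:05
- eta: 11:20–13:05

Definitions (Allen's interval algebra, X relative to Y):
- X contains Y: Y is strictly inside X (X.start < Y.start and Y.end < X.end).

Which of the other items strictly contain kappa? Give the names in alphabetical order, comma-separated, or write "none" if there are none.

none

Target kappa = [12:50, 13:15].
alpha [13:40, 21:00] → after → no.
delta [07:05, 11:20] → before → no.
epsilon [17:00, 22:05] → after → no.
eta [11:20, 13:05] → overlaps → no.
gamma [21:20, 22:05] → after → no.
zeta [16:10, 18:30] → after → no.
Result: none.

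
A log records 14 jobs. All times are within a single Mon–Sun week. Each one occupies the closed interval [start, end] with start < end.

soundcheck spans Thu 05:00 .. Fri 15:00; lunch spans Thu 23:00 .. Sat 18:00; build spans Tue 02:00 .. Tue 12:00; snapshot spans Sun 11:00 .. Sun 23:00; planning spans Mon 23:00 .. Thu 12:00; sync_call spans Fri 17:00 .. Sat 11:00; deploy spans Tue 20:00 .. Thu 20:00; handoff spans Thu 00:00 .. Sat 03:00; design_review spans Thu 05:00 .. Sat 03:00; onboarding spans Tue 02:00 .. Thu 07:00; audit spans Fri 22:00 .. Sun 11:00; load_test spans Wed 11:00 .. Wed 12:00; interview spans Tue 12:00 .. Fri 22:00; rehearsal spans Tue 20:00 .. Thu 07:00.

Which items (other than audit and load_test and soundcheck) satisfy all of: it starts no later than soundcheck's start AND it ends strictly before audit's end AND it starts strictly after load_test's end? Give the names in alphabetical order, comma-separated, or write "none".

Conditions: its start is no later than soundcheck's start (X.start <= Thu 05:00) AND its end is strictly before audit's end (X.end < Sun 11:00) AND its start is strictly after load_test's end (X.start > Wed 12:00).
build: start Tue 02:00 <= Thu 05:00? ✓; end Tue 12:00 < Sun 11:00? ✓; start Tue 02:00 > Wed 12:00? ✗ → no.
deploy: start Tue 20:00 <= Thu 05:00? ✓; end Thu 20:00 < Sun 11:00? ✓; start Tue 20:00 > Wed 12:00? ✗ → no.
design_review: start Thu 05:00 <= Thu 05:00? ✓; end Sat 03:00 < Sun 11:00? ✓; start Thu 05:00 > Wed 12:00? ✓ → yes.
handoff: start Thu 00:00 <= Thu 05:00? ✓; end Sat 03:00 < Sun 11:00? ✓; start Thu 00:00 > Wed 12:00? ✓ → yes.
interview: start Tue 12:00 <= Thu 05:00? ✓; end Fri 22:00 < Sun 11:00? ✓; start Tue 12:00 > Wed 12:00? ✗ → no.
lunch: start Thu 23:00 <= Thu 05:00? ✗; end Sat 18:00 < Sun 11:00? ✓; start Thu 23:00 > Wed 12:00? ✓ → no.
onboarding: start Tue 02:00 <= Thu 05:00? ✓; end Thu 07:00 < Sun 11:00? ✓; start Tue 02:00 > Wed 12:00? ✗ → no.
planning: start Mon 23:00 <= Thu 05:00? ✓; end Thu 12:00 < Sun 11:00? ✓; start Mon 23:00 > Wed 12:00? ✗ → no.
rehearsal: start Tue 20:00 <= Thu 05:00? ✓; end Thu 07:00 < Sun 11:00? ✓; start Tue 20:00 > Wed 12:00? ✗ → no.
snapshot: start Sun 11:00 <= Thu 05:00? ✗; end Sun 23:00 < Sun 11:00? ✗; start Sun 11:00 > Wed 12:00? ✓ → no.
sync_call: start Fri 17:00 <= Thu 05:00? ✗; end Sat 11:00 < Sun 11:00? ✓; start Fri 17:00 > Wed 12:00? ✓ → no.
Result: design_review, handoff.

design_review, handoff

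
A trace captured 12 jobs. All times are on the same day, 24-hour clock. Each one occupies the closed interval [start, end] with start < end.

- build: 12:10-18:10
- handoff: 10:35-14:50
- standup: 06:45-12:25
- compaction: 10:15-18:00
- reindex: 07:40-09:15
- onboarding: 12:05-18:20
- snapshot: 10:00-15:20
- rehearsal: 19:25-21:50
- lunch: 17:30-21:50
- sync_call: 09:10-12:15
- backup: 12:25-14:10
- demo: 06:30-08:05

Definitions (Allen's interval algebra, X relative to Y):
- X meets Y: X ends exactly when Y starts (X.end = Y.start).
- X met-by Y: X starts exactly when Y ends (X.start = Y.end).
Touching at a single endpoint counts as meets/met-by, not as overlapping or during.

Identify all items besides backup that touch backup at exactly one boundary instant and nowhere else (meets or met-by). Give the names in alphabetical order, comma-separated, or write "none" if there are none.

Target backup = [12:25, 14:10].
build [12:10, 18:10] → contains → no.
compaction [10:15, 18:00] → contains → no.
demo [06:30, 08:05] → before → no.
handoff [10:35, 14:50] → contains → no.
lunch [17:30, 21:50] → after → no.
onboarding [12:05, 18:20] → contains → no.
rehearsal [19:25, 21:50] → after → no.
reindex [07:40, 09:15] → before → no.
snapshot [10:00, 15:20] → contains → no.
standup [06:45, 12:25] → meets → yes.
sync_call [09:10, 12:15] → before → no.
Result: standup.

standup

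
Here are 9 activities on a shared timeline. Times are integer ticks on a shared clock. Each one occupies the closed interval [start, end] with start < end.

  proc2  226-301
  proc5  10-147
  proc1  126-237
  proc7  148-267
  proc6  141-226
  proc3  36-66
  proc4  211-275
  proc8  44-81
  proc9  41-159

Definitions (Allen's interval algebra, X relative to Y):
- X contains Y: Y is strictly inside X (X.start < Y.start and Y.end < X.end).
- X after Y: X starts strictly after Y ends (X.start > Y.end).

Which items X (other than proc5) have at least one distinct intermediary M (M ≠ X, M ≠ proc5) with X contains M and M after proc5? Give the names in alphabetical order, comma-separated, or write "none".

Target proc5 = [10, 147].
Intermediaries M with M after proc5: proc2, proc4, proc7.
Via proc2 — items with X contains proc2: none.
Via proc4 — items with X contains proc4: none.
Via proc7 — items with X contains proc7: none.
Union: none.

none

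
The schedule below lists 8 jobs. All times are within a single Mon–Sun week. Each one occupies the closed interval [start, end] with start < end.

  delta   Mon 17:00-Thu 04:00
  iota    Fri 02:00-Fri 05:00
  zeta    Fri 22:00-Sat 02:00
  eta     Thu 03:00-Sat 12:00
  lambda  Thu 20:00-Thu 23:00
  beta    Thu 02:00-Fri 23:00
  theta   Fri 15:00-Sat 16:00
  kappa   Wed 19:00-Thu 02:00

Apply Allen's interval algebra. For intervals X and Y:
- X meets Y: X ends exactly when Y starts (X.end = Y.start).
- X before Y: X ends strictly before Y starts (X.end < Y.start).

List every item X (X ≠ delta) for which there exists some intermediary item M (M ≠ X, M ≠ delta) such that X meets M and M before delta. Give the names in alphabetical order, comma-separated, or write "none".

Target delta = [Mon 17:00, Thu 04:00].
Intermediaries M with M before delta: none.
Union: none.

none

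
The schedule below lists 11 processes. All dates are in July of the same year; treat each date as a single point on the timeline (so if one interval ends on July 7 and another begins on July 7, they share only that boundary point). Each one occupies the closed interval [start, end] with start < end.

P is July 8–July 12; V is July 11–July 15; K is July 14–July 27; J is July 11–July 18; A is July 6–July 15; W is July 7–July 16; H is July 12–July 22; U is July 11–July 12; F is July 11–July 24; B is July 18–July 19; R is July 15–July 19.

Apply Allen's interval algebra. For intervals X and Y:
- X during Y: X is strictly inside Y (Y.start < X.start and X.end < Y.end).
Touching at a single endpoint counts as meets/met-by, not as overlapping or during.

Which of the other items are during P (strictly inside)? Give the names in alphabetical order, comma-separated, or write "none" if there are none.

none

Target P = [July 8, July 12].
A [July 6, July 15] → contains → no.
B [July 18, July 19] → after → no.
F [July 11, July 24] → overlapped-by → no.
H [July 12, July 22] → met-by → no.
J [July 11, July 18] → overlapped-by → no.
K [July 14, July 27] → after → no.
R [July 15, July 19] → after → no.
U [July 11, July 12] → finishes → no.
V [July 11, July 15] → overlapped-by → no.
W [July 7, July 16] → contains → no.
Result: none.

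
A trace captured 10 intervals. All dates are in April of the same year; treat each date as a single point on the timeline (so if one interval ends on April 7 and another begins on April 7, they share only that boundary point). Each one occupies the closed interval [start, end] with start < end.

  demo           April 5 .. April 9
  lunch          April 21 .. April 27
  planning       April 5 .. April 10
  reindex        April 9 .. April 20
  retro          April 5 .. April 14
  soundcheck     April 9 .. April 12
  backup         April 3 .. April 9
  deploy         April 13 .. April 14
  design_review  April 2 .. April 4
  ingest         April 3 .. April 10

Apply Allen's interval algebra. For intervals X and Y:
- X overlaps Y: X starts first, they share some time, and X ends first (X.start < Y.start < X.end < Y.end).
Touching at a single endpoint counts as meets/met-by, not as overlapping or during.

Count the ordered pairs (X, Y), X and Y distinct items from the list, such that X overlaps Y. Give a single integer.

Checking all 90 ordered pairs for relation 'overlaps'; matching pairs in alphabetical order:
(backup, planning): backup overlaps planning ✓
(backup, retro): backup overlaps retro ✓
(design_review, backup): design_review overlaps backup ✓
(design_review, ingest): design_review overlaps ingest ✓
(ingest, reindex): ingest overlaps reindex ✓
(ingest, retro): ingest overlaps retro ✓
(ingest, soundcheck): ingest overlaps soundcheck ✓
(planning, reindex): planning overlaps reindex ✓
(planning, soundcheck): planning overlaps soundcheck ✓
(retro, reindex): retro overlaps reindex ✓
Count: 10.

10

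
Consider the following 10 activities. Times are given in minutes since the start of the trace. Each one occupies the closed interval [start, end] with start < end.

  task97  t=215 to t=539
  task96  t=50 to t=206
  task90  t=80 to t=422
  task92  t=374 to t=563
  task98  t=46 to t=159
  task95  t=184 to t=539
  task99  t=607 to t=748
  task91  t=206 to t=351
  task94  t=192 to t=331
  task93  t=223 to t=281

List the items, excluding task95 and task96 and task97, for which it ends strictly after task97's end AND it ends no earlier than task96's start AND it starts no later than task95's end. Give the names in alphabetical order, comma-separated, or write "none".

Conditions: its end is strictly after task97's end (X.end > t=539) AND its end is no earlier than task96's start (X.end >= t=50) AND its start is no later than task95's end (X.start <= t=539).
task90: end t=422 > t=539? ✗; end t=422 >= t=50? ✓; start t=80 <= t=539? ✓ → no.
task91: end t=351 > t=539? ✗; end t=351 >= t=50? ✓; start t=206 <= t=539? ✓ → no.
task92: end t=563 > t=539? ✓; end t=563 >= t=50? ✓; start t=374 <= t=539? ✓ → yes.
task93: end t=281 > t=539? ✗; end t=281 >= t=50? ✓; start t=223 <= t=539? ✓ → no.
task94: end t=331 > t=539? ✗; end t=331 >= t=50? ✓; start t=192 <= t=539? ✓ → no.
task98: end t=159 > t=539? ✗; end t=159 >= t=50? ✓; start t=46 <= t=539? ✓ → no.
task99: end t=748 > t=539? ✓; end t=748 >= t=50? ✓; start t=607 <= t=539? ✗ → no.
Result: task92.

task92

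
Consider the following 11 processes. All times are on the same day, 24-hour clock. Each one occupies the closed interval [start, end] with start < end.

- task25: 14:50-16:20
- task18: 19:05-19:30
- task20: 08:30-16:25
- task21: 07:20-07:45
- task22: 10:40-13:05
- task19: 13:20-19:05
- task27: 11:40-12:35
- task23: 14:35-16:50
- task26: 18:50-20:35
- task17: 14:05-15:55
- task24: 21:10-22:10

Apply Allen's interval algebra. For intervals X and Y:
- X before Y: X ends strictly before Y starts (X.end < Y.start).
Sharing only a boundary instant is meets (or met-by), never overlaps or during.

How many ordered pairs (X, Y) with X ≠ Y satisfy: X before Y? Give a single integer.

39

Checking all 110 ordered pairs for relation 'before'; matching pairs in alphabetical order:
(task17, task18): task17 before task18 ✓
(task17, task24): task17 before task24 ✓
(task17, task26): task17 before task26 ✓
(task18, task24): task18 before task24 ✓
(task19, task24): task19 before task24 ✓
(task20, task18): task20 before task18 ✓
(task20, task24): task20 before task24 ✓
(task20, task26): task20 before task26 ✓
(task21, task17): task21 before task17 ✓
(task21, task18): task21 before task18 ✓
(task21, task19): task21 before task19 ✓
(task21, task20): task21 before task20 ✓
(task21, task22): task21 before task22 ✓
(task21, task23): task21 before task23 ✓
(task21, task24): task21 before task24 ✓
(task21, task25): task21 before task25 ✓
(task21, task26): task21 before task26 ✓
(task21, task27): task21 before task27 ✓
(task22, task17): task22 before task17 ✓
(task22, task18): task22 before task18 ✓
(task22, task19): task22 before task19 ✓
(task22, task23): task22 before task23 ✓
(task22, task24): task22 before task24 ✓
(task22, task25): task22 before task25 ✓
... plus 15 further pairs not listed.
Count: 39.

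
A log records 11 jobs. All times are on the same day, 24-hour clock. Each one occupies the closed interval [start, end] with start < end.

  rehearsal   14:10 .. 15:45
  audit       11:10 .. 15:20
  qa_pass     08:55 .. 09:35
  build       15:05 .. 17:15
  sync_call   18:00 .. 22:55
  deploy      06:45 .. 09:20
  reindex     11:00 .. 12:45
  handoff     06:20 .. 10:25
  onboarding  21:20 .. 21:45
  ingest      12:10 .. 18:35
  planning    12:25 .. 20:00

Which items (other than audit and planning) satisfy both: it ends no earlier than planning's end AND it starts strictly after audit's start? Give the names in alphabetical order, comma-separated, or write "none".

Conditions: its end is no earlier than planning's end (X.end >= 20:00) AND its start is strictly after audit's start (X.start > 11:10).
build: end 17:15 >= 20:00? ✗; start 15:05 > 11:10? ✓ → no.
deploy: end 09:20 >= 20:00? ✗; start 06:45 > 11:10? ✗ → no.
handoff: end 10:25 >= 20:00? ✗; start 06:20 > 11:10? ✗ → no.
ingest: end 18:35 >= 20:00? ✗; start 12:10 > 11:10? ✓ → no.
onboarding: end 21:45 >= 20:00? ✓; start 21:20 > 11:10? ✓ → yes.
qa_pass: end 09:35 >= 20:00? ✗; start 08:55 > 11:10? ✗ → no.
rehearsal: end 15:45 >= 20:00? ✗; start 14:10 > 11:10? ✓ → no.
reindex: end 12:45 >= 20:00? ✗; start 11:00 > 11:10? ✗ → no.
sync_call: end 22:55 >= 20:00? ✓; start 18:00 > 11:10? ✓ → yes.
Result: onboarding, sync_call.

onboarding, sync_call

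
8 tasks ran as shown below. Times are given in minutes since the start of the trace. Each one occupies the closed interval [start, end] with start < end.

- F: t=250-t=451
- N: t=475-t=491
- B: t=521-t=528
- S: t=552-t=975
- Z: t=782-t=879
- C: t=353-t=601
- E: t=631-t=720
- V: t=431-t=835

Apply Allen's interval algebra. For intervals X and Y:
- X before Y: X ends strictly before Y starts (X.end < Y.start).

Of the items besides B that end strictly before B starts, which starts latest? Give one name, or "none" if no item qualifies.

Target B = [t=521, t=528].
C [t=353, t=601] → contains → excluded.
E [t=631, t=720] → after → excluded.
F [t=250, t=451] → before → candidate.
N [t=475, t=491] → before → candidate.
S [t=552, t=975] → after → excluded.
V [t=431, t=835] → contains → excluded.
Z [t=782, t=879] → after → excluded.
Among candidates, latest start is t=475 → N.

N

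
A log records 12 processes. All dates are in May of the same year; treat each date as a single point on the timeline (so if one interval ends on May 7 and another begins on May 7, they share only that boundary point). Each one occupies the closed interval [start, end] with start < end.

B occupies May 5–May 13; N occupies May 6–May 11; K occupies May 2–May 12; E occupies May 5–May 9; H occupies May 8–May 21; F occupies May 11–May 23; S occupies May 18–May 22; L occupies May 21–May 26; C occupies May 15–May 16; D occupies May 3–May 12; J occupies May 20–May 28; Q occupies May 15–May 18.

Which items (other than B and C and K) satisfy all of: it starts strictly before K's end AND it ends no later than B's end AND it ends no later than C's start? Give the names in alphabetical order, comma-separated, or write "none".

Conditions: its start is strictly before K's end (X.start < May 12) AND its end is no later than B's end (X.end <= May 13) AND its end is no later than C's start (X.end <= May 15).
D: start May 3 < May 12? ✓; end May 12 <= May 13? ✓; end May 12 <= May 15? ✓ → yes.
E: start May 5 < May 12? ✓; end May 9 <= May 13? ✓; end May 9 <= May 15? ✓ → yes.
F: start May 11 < May 12? ✓; end May 23 <= May 13? ✗; end May 23 <= May 15? ✗ → no.
H: start May 8 < May 12? ✓; end May 21 <= May 13? ✗; end May 21 <= May 15? ✗ → no.
J: start May 20 < May 12? ✗; end May 28 <= May 13? ✗; end May 28 <= May 15? ✗ → no.
L: start May 21 < May 12? ✗; end May 26 <= May 13? ✗; end May 26 <= May 15? ✗ → no.
N: start May 6 < May 12? ✓; end May 11 <= May 13? ✓; end May 11 <= May 15? ✓ → yes.
Q: start May 15 < May 12? ✗; end May 18 <= May 13? ✗; end May 18 <= May 15? ✗ → no.
S: start May 18 < May 12? ✗; end May 22 <= May 13? ✗; end May 22 <= May 15? ✗ → no.
Result: D, E, N.

D, E, N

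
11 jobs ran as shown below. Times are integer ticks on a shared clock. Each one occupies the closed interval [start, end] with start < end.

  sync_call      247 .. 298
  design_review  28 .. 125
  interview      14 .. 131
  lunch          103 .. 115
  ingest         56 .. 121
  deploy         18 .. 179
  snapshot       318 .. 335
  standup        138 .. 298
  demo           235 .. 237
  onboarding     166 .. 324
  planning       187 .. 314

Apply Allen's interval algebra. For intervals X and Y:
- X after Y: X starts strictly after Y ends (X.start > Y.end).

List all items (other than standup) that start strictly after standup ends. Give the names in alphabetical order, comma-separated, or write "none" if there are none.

Target standup = [138, 298].
demo [235, 237] → during → no.
deploy [18, 179] → overlaps → no.
design_review [28, 125] → before → no.
ingest [56, 121] → before → no.
interview [14, 131] → before → no.
lunch [103, 115] → before → no.
onboarding [166, 324] → overlapped-by → no.
planning [187, 314] → overlapped-by → no.
snapshot [318, 335] → after → yes.
sync_call [247, 298] → finishes → no.
Result: snapshot.

snapshot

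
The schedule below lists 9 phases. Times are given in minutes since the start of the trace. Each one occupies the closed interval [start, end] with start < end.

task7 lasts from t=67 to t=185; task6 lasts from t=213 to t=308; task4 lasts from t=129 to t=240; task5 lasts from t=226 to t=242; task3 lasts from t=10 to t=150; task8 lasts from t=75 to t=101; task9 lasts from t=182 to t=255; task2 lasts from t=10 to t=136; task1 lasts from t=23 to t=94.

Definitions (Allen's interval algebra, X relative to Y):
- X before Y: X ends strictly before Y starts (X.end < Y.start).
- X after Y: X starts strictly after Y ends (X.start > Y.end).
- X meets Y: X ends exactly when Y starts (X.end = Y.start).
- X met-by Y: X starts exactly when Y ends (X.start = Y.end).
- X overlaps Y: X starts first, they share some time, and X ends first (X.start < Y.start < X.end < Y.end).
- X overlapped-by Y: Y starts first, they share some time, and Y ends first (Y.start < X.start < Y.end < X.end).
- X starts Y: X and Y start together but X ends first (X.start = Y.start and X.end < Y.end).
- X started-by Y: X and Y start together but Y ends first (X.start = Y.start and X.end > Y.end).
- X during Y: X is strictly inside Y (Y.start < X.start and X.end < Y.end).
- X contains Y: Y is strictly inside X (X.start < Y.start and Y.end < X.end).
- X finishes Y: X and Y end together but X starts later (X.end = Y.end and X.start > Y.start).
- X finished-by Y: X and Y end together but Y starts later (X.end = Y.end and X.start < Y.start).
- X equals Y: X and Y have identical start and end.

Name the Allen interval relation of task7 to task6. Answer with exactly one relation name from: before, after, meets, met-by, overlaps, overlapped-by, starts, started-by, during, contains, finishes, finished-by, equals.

task7 = [t=67, t=185]; task6 = [t=213, t=308].
Compare endpoints: task7.start < task6.start, task7.start < task6.end, task7.end < task6.start, task7.end < task6.end.
That pattern is 'before'.

before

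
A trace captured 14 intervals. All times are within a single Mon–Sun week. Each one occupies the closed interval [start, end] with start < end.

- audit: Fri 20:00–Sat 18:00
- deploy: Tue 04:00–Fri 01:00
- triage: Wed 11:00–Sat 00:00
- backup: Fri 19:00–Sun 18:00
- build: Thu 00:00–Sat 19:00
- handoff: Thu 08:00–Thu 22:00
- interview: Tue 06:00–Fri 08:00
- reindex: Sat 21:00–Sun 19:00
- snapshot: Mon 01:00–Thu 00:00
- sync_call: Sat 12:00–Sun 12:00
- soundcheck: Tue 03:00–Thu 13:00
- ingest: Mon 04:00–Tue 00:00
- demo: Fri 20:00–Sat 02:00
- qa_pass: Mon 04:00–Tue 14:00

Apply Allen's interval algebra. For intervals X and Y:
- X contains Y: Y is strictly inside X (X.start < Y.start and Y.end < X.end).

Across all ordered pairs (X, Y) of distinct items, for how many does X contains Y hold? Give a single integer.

11

Checking all 182 ordered pairs for relation 'contains'; matching pairs in alphabetical order:
(backup, audit): backup contains audit ✓
(backup, demo): backup contains demo ✓
(backup, sync_call): backup contains sync_call ✓
(build, audit): build contains audit ✓
(build, demo): build contains demo ✓
(build, handoff): build contains handoff ✓
(deploy, handoff): deploy contains handoff ✓
(interview, handoff): interview contains handoff ✓
(snapshot, ingest): snapshot contains ingest ✓
(snapshot, qa_pass): snapshot contains qa_pass ✓
(triage, handoff): triage contains handoff ✓
Count: 11.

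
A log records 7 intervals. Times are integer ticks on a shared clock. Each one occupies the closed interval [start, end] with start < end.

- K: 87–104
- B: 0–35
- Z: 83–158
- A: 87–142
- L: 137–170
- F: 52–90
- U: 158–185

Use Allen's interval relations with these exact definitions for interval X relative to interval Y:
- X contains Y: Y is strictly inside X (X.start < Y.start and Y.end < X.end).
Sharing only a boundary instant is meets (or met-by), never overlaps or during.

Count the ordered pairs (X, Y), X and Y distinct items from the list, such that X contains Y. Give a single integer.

Checking all 42 ordered pairs for relation 'contains'; matching pairs in alphabetical order:
(Z, A): Z contains A ✓
(Z, K): Z contains K ✓
Count: 2.

2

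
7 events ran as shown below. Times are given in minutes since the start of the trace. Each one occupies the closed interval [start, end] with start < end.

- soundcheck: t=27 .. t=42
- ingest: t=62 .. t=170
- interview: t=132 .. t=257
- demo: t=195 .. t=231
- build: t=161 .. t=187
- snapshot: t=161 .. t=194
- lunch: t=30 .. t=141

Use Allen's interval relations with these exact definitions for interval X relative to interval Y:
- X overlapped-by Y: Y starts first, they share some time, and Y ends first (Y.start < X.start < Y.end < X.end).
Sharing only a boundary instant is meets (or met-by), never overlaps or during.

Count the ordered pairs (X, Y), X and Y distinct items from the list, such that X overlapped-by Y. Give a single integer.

Checking all 42 ordered pairs for relation 'overlapped-by'; matching pairs in alphabetical order:
(build, ingest): build overlapped-by ingest ✓
(ingest, lunch): ingest overlapped-by lunch ✓
(interview, ingest): interview overlapped-by ingest ✓
(interview, lunch): interview overlapped-by lunch ✓
(lunch, soundcheck): lunch overlapped-by soundcheck ✓
(snapshot, ingest): snapshot overlapped-by ingest ✓
Count: 6.

6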